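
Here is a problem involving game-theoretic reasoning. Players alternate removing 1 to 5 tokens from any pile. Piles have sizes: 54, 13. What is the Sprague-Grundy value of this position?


Subtraction set: {1, 2, 3, 4, 5}
For this subtraction set, G(n) = n mod 6 (period = max + 1 = 6).
Pile 1 (size 54): G(54) = 54 mod 6 = 0
Pile 2 (size 13): G(13) = 13 mod 6 = 1
Total Grundy value = XOR of all: 0 XOR 1 = 1

1


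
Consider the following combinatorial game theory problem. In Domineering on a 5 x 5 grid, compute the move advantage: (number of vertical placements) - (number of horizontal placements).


Board is 5 x 5 (rows x cols).
Left (vertical) placements: (rows-1) * cols = 4 * 5 = 20
Right (horizontal) placements: rows * (cols-1) = 5 * 4 = 20
Advantage = Left - Right = 20 - 20 = 0

0


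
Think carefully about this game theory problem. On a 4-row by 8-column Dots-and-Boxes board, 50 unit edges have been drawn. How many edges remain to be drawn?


Grid: 4 x 8 boxes, i.e. 5 rows and 9 columns of dots.
Horizontal edges: (rows + 1) * cols = 5 * 8 = 40
Vertical edges: rows * (cols + 1) = 4 * 9 = 36
Total edges: 40 + 36 = 76
Edges drawn: 50
Remaining: 76 - 50 = 26

26


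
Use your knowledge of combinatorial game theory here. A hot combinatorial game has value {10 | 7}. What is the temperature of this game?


The game is {10 | 7}, a switch {a | b} with numbers a > b.
Cooling {a | b} by t gives {a - t | b + t}, which stops being hot when a - t = b + t, i.e. at t = (a - b)/2. So the temperature of a switch is (a - b)/2.
Temperature = (Left option - Right option) / 2
= (10 - (7)) / 2
= 3 / 2
= 3/2

3/2


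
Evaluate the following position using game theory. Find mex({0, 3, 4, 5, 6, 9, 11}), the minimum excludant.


Set = {0, 3, 4, 5, 6, 9, 11}
0 is in the set.
1 is NOT in the set. This is the mex.
mex = 1

1


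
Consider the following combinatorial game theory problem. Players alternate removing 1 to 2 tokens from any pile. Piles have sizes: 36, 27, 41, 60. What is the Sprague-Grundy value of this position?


Subtraction set: {1, 2}
For this subtraction set, G(n) = n mod 3 (period = max + 1 = 3).
Pile 1 (size 36): G(36) = 36 mod 3 = 0
Pile 2 (size 27): G(27) = 27 mod 3 = 0
Pile 3 (size 41): G(41) = 41 mod 3 = 2
Pile 4 (size 60): G(60) = 60 mod 3 = 0
Total Grundy value = XOR of all: 0 XOR 0 XOR 2 XOR 0 = 2

2


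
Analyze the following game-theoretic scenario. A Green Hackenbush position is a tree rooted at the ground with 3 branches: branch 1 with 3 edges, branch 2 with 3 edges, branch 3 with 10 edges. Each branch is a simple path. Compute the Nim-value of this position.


The tree has 3 branches from the ground vertex.
In Green Hackenbush, the Nim-value of a simple path of length k is k.
Branch 1: length 3, Nim-value = 3
Branch 2: length 3, Nim-value = 3
Branch 3: length 10, Nim-value = 10
Total Nim-value = XOR of all branch values:
0 XOR 3 = 3
3 XOR 3 = 0
0 XOR 10 = 10
Nim-value of the tree = 10

10


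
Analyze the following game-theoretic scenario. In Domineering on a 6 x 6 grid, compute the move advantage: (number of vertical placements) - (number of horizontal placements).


Board is 6 x 6 (rows x cols).
Left (vertical) placements: (rows-1) * cols = 5 * 6 = 30
Right (horizontal) placements: rows * (cols-1) = 6 * 5 = 30
Advantage = Left - Right = 30 - 30 = 0

0


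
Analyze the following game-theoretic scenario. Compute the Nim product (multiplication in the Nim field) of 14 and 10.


Nim multiplication is bilinear over XOR: (u XOR v) * w = (u*w) XOR (v*w).
So we split each operand into its bit components and XOR the pairwise Nim products.
14 = 2 + 4 + 8 (as XOR of powers of 2).
10 = 2 + 8 (as XOR of powers of 2).
Using the standard Nim-product table on single bits:
  2*2 = 3,   2*4 = 8,   2*8 = 12,
  4*4 = 6,   4*8 = 11,  8*8 = 13,
and  1*x = x (identity), k*l = l*k (commutative).
Pairwise Nim products:
  2 * 2 = 3
  2 * 8 = 12
  4 * 2 = 8
  4 * 8 = 11
  8 * 2 = 12
  8 * 8 = 13
XOR them: 3 XOR 12 XOR 8 XOR 11 XOR 12 XOR 13 = 13.
Result: 14 * 10 = 13 (in Nim).

13


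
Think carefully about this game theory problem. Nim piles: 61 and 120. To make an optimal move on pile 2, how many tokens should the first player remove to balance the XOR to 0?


Piles: 61 and 120
Current XOR: 61 XOR 120 = 69 (non-zero, so this is an N-position).
To make the XOR zero, we need to find a move that balances the piles.
For pile 2 (size 120): target = 120 XOR 69 = 61
We reduce pile 2 from 120 to 61.
Tokens removed: 120 - 61 = 59
Verification: 61 XOR 61 = 0

59


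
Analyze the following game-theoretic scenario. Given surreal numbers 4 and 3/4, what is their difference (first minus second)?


x = 4, y = 3/4
Converting to common denominator: 4
x = 16/4, y = 3/4
x - y = 4 - 3/4 = 13/4

13/4


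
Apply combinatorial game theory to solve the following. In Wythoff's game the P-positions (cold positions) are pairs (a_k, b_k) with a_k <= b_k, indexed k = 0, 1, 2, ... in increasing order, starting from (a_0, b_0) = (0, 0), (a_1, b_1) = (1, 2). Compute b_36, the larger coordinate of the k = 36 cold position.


By Wythoff's theorem, a_k = floor(k * phi) and b_k = floor(k * phi^2) = a_k + k, where phi = (1 + sqrt(5))/2 is the golden ratio.
phi = (1 + sqrt(5))/2 = 1.618034
phi^2 = phi + 1 = 2.618034
k = 36
k * phi^2 = 36 * 2.618034 = 94.249224
b_36 = floor(k * phi^2) = 94 (check: a_36 + k = 58 + 36 = 94)

94


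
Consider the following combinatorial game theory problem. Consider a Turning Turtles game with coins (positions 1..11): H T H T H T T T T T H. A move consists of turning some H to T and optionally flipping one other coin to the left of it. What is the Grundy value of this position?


Coins: H T H T H T T T T T H
Key fact: a single head at position k behaves exactly like a Nim heap of size k (turning it to T and optionally flipping a coin at j < k corresponds to moving the heap from k to j, or to 0), and heads combine as a disjunctive sum (two heads at the same place would cancel, matching j XOR j = 0). So the Nim-value is the XOR of the 1-indexed positions of the heads.
Face-up positions (1-indexed): [1, 3, 5, 11]
XOR 0 with 1: 0 XOR 1 = 1
XOR 1 with 3: 1 XOR 3 = 2
XOR 2 with 5: 2 XOR 5 = 7
XOR 7 with 11: 7 XOR 11 = 12
Nim-value = 12

12


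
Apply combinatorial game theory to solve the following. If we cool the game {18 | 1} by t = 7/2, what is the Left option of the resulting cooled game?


Original game: {18 | 1} (a switch {a | b} with a > b).
Cooling by t (for t below the temperature (a - b)/2 = 17/2) taxes each move by t: {a | b} cooled by t is {a - t | b + t}.
Cooling amount: t = 7/2
Cooled Left option: 18 - 7/2 = 29/2
Cooled Right option: 1 + 7/2 = 9/2
Cooled game: {29/2 | 9/2}
Left option = 29/2

29/2


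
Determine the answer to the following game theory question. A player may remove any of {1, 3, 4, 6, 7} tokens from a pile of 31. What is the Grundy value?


The subtraction set is S = {1, 3, 4, 6, 7}.
G(k) = mex{ G(k - s) : s in S, s <= k }. We compute iteratively: G(0) = 0.
G(1) = mex({0}) = 1
G(2) = mex({1}) = 0
G(3) = mex({0}) = 1
G(4) = mex({0, 1}) = 2
G(5) = mex({0, 1, 2}) = 3
G(6) = mex({0, 1, 3}) = 2
G(7) = mex({0, 1, 2}) = 3
G(8) = mex({0, 1, 2, 3}) = 4
G(9) = mex({0, 1, 2, 3, 4}) = 5
G(10) = mex({1, 2, 3, 5}) = 0
G(11) = mex({0, 2, 3, 4}) = 1
G(12) = mex({1, 2, 3, 4, 5}) = 0
G(13) = mex({0, 2, 3, 5}) = 1
G(14) = mex({0, 1, 3, 4}) = 2
G(15) = mex({0, 1, 2, 4, 5}) = 3
G(16) = mex({0, 1, 3, 5}) = 2
Observe that G(10)..G(16) = 0, 1, 0, 1, 2, 3, 2 repeats G(0)..G(6) = 0, 1, 0, 1, 2, 3, 2.
For k >= max(S) = 7, G(k) is determined by the previous 7 values G(k-7)..G(k-1); a window of 7 consecutive values has recurred shifted by 10, so by induction G(k + 10) = G(k) for all k >= 0: the sequence is periodic from the start with period 10.
One period: G(0..9) = 0, 1, 0, 1, 2, 3, 2, 3, 4, 5.
31 mod 10 = 1, so G(31) = G(1) = 1.

1


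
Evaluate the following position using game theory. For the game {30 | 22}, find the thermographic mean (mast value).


Game = {30 | 22}, a switch {a | b} with numbers a > b.
Its thermograph has left wall a - t and right wall b + t, which meet at t = (a - b)/2, where both equal (a + b)/2. So the mast (mean value) is at (a + b)/2.
Mean = (30 + (22))/2 = 52/2 = 26

26


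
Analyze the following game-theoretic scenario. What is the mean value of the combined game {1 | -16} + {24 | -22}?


G1 = {1 | -16}, G2 = {24 | -22}
Each is a switch {a | b} with numbers a > b; its mean value is (a + b)/2, and mean value is additive over game sums: m(G1 + G2) = m(G1) + m(G2).
Mean of G1 = (1 + (-16))/2 = -15/2 = -15/2
Mean of G2 = (24 + (-22))/2 = 2/2 = 1
Mean of G1 + G2 = -15/2 + 1 = -13/2

-13/2


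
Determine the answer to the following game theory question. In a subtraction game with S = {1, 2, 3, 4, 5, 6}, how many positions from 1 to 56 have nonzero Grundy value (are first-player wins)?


Subtraction set S = {1, 2, 3, 4, 5, 6}, so G(n) = n mod 7.
G(n) = 0 when n is a multiple of 7.
Multiples of 7 in [1, 56]: 8
N-positions (nonzero Grundy) = 56 - 8 = 48

48


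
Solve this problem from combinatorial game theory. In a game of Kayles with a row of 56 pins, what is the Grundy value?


Kayles: a move removes 1 or 2 adjacent pins from a contiguous row.
Removing pins from a row of k leaves two independent rows (a, b) with a + b = k - 1 (one pin) or a + b = k - 2 (two pins); an end removal gives a = 0.
By Sprague-Grundy, G(k) = mex{ G(a) XOR G(b) } over all these splits. G(0) = 0.
G(1): splits (0,0):0^0=0 -> mex({0}) = 1
G(2): splits (0,1):0^1=1 (0,0):0^0=0 -> mex({0, 1}) = 2
G(3): splits (0,2):0^2=2 (1,1):1^1=0 (0,1):0^1=1 -> mex({0, 1, 2}) = 3
G(4): splits (0,3):0^3=3 (1,2):1^2=3 (0,2):0^2=2 (1,1):1^1=0 -> mex({0, 2, 3}) = 1
G(5): splits (0,4):0^1=1 (1,3):1^3=2 (2,2):2^2=0 (0,3):0^3=3 (1,2):1^2=3 -> mex({0, 1, 2, 3}) = 4
G(6) = mex({0, 1, 2, 4}) = 3
G(7) = mex({0, 1, 3, 4, 5}) = 2
G(8) = mex({0, 2, 3, 5, 6}) = 1
G(9) = mex({0, 1, 2, 3, 6, 7}) = 4
G(10) = mex({0, 1, 3, 4, 5, 7}) = 2
G(11) = mex({0, 1, 2, 3, 4, 5}) = 6
G(12) = mex({0, 1, 2, 3, 5, 6, 7}) = 4
G(13) = mex({0, 2, 3, 4, 6, 7}) = 1
G(14) = mex({0, 1, 4, 5, 6, 7}) = 2
G(15) = mex({0, 1, 2, 3, 4, 5, 6}) = 7
G(16) = mex({0, 2, 3, 5, 6, 7}) = 1
G(17) = mex({0, 1, 2, 3, 5, 6, 7}) = 4
G(18) = mex({0, 1, 2, 4, 5, 6}) = 3
G(19) = mex({0, 1, 3, 4, 5, 7}) = 2
G(20) = mex({0, 2, 3, 4, 5, 6, 7}) = 1
G(21) = mex({0, 1, 2, 3, 5, 6, 7}) = 4
G(22) = mex({0, 1, 2, 3, 4, 5, 7}) = 6
G(23) = mex({0, 1, 2, 3, 4, 5, 6}) = 7
G(24) = mex({0, 1, 2, 3, 5, 6, 7}) = 4
G(25) = mex({0, 2, 3, 4, 6, 7}) = 1
G(26) = mex({0, 1, 3, 4, 5, 6, 7}) = 2
G(27) = mex({0, 1, 2, 3, 4, 5, 6, 7}) = 8
G(28) = mex({0, 1, 2, 3, 4, 6, 7, 8}) = 5
G(29) = mex({0, 1, 2, 3, 5, 6, 7, 8, 9}) = 4
G(30) = mex({0, 1, 2, 3, 4, 5, 6, 9, 10}) = 7
G(31) = mex({0, 1, 3, 4, 5, 7, 10, 11}) = 2
G(32) = mex({0, 2, 3, 4, 5, 6, 7, 9, 11}) = 1
G(33) = mex({0, 1, 2, 3, 4, 5, 6, 7, 9, 12}) = 8
G(34) = mex({0, 1, 2, 3, 4, 5, 7, 8, 11, 12}) = 6
G(35) = mex({0, 1, 2, 3, 4, 5, 6, 8, 9, 10, 11}) = 7
G(36) = mex({0, 1, 2, 3, 5, 6, 7, 9, 10}) = 4
G(37) = mex({0, 2, 3, 4, 6, 7, 9, 10, 11, 12}) = 1
G(38) = mex({0, 1, 3, 4, 5, 6, 7, 9, 10, 11, 12}) = 2
G(39) = mex({0, 1, 2, 4, 5, 6, 7, 9, 10, 12, 14}) = 3
G(40) = mex({0, 2, 3, 4, 6, 7, 11, 12, 14}) = 1
G(41) = mex({0, 1, 2, 3, 5, 6, 7, 9, 10, 11, 12}) = 4
G(42) = mex({0, 1, 2, 3, 4, 5, 6, 9, 10}) = 7
G(43) = mex({0, 1, 3, 4, 5, 7, 9, 10, 12, 15}) = 2
G(44) = mex({0, 2, 3, 4, 5, 6, 7, 9, 10, 12, 15}) = 1
G(45) = mex({0, 1, 2, 3, 4, 5, 6, 7, 9, 10, 12, 14}) = 8
G(46) = mex({0, 1, 3, 4, 5, 7, 8, 11, 12, 14}) = 2
G(47) = mex({0, 1, 2, 3, 4, 5, 6, 8, 9, 10, 11, 12}) = 7
G(48) = mex({0, 1, 2, 3, 5, 6, 7, 9, 10}) = 4
G(49) = mex({0, 2, 3, 4, 6, 7, 9, 10, 11, 12, 15}) = 1
G(50) = mex({0, 1, 4, 5, 6, 7, 9, 11, 12, 14, 15}) = 2
G(51) = mex({0, 1, 2, 3, 4, 5, 6, 7, 9, 12, 14, 15}) = 8
G(52) = mex({0, 2, 3, 4, 5, 6, 7, 8, 11, 12, 15}) = 1
G(53) = mex({0, 1, 2, 3, 5, 6, 7, 8, 9, 10, 11, 12}) = 4
G(54) = mex({0, 1, 2, 3, 4, 5, 6, 9, 10}) = 7
G(55) = mex({0, 1, 3, 4, 5, 7, 9, 10, 11, 12}) = 2
G(56) = mex({0, 2, 3, 4, 5, 6, 7, 9, 10, 11, 12, 13, 14}) = 1
Therefore G(56) = 1.

1


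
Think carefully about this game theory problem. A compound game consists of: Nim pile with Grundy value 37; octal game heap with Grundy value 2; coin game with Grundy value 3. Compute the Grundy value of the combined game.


By the Sprague-Grundy theorem, the Grundy value of a sum of games is the XOR of individual Grundy values.
Nim pile: Grundy value = 37. Running XOR: 0 XOR 37 = 37
octal game heap: Grundy value = 2. Running XOR: 37 XOR 2 = 39
coin game: Grundy value = 3. Running XOR: 39 XOR 3 = 36
The combined Grundy value is 36.

36


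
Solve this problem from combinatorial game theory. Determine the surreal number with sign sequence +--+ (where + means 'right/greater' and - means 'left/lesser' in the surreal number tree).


Sign expansion: +--+
Rule: track bounds (lo, hi), initially (-inf, +inf). On '+', the current value becomes lo and we move to the simplest number in (value, hi): value + 1 if hi = +inf, otherwise the midpoint (value + hi)/2. On '-', the current value becomes hi and we move to value - 1 if lo = -inf, otherwise the midpoint (lo + value)/2.
Start at 0.
Step 1: sign = +, move right. Bounds: (0, +inf). Value = 1
Step 2: sign = -, move left. Bounds: (0, 1). Value = 1/2
Step 3: sign = -, move left. Bounds: (0, 1/2). Value = 1/4
Step 4: sign = +, move right. Bounds: (1/4, 1/2). Value = 3/8
The surreal number with sign expansion +--+ is 3/8.

3/8


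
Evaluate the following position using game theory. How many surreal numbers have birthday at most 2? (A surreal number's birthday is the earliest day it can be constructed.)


Day 0: {|} = 0 is born. Count = 1.
Day n: the number of surreal numbers born by day n is 2^(n+1) - 1.
By day 0: 2^1 - 1 = 1
By day 1: 2^2 - 1 = 3
By day 2: 2^3 - 1 = 7
By day 2: 7 surreal numbers.

7


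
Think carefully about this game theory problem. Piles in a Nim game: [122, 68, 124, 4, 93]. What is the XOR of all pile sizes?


We need the XOR (exclusive or) of all pile sizes.
After XOR-ing pile 1 (size 122): 0 XOR 122 = 122
After XOR-ing pile 2 (size 68): 122 XOR 68 = 62
After XOR-ing pile 3 (size 124): 62 XOR 124 = 66
After XOR-ing pile 4 (size 4): 66 XOR 4 = 70
After XOR-ing pile 5 (size 93): 70 XOR 93 = 27
The Nim-value of this position is 27.

27


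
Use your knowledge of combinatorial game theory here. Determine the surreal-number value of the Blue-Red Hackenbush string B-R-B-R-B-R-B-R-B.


Edges (from ground): B-R-B-R-B-R-B-R-B
By Berlekamp's sign-expansion rule, a Blue-Red Hackenbush stalk has the value of the surreal number whose sign sequence is the edge sequence with B -> + and R -> -.
Sign sequence: +-+-+-+-+
Trace the sign expansion in the surreal number tree, starting from 0:
Edge 1: B (sign +) -> bounds (0, +inf), value = 1
Edge 2: R (sign -) -> bounds (0, 1), value = 1/2
Edge 3: B (sign +) -> bounds (1/2, 1), value = 3/4
Edge 4: R (sign -) -> bounds (1/2, 3/4), value = 5/8
Edge 5: B (sign +) -> bounds (5/8, 3/4), value = 11/16
Edge 6: R (sign -) -> bounds (5/8, 11/16), value = 21/32
Edge 7: B (sign +) -> bounds (21/32, 11/16), value = 43/64
Edge 8: R (sign -) -> bounds (21/32, 43/64), value = 85/128
Edge 9: B (sign +) -> bounds (85/128, 43/64), value = 171/256
Game value = 171/256

171/256


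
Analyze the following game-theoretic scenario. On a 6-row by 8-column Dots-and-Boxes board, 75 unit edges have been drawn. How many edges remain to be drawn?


Grid: 6 x 8 boxes, i.e. 7 rows and 9 columns of dots.
Horizontal edges: (rows + 1) * cols = 7 * 8 = 56
Vertical edges: rows * (cols + 1) = 6 * 9 = 54
Total edges: 56 + 54 = 110
Edges drawn: 75
Remaining: 110 - 75 = 35

35


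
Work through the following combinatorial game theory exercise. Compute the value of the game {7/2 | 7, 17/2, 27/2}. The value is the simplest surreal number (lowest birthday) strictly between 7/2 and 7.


Left options: {7/2}, max = 7/2
Right options: {7, 17/2, 27/2}, min = 7
All options are numbers and max(Left) < min(Right), so by the simplicity theorem the value is the simplest (earliest-born) number strictly between 7/2 and 7.
Integers 4 through 6 all lie strictly between 7/2 and 7.
Among integers, the simplest (lowest birthday = smallest |n|; 0 is born on day 0, +-n on day n) is 4.
No non-integer in the interval can be simpler: if x is a non-integer in the interval, then floor(x) or ceil(x) also lies in the interval (the interval contains an integer), and both are proper prefixes of x's sign expansion, i.e. born earlier. So the game value is 4.
Game value = 4

4


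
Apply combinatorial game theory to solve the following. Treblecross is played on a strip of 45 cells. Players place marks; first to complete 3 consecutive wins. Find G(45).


Treblecross: place X on empty cells; 3-in-a-row wins.
Playing within two cells of an existing X lets the opponent win at once, so sensible play treats the cells i-2..i+2 around each X as dead. The player left with no safe cell loses, so this is a normal-play take-away game on strips of safe cells.
Placing X at cell i (0-indexed) of a strip of k safe cells leaves independent strips of sizes max(0, i-2) and max(0, k-i-3). Hence G(k) = mex{ G(max(0,i-2)) XOR G(max(0,k-i-3)) : 0 <= i < k }, with G(0) = 0.
G(1): splits (0,0):0^0=0 -> mex({0}) = 1
G(2): splits (0,0):0^0=0 -> mex({0}) = 1
G(3): splits (0,0):0^0=0 -> mex({0}) = 1
G(4): splits (0,1):0^1=1 (0,0):0^0=0 -> mex({0, 1}) = 2
G(5): splits (0,2):0^1=1 (0,1):0^1=1 (0,0):0^0=0 -> mex({0, 1}) = 2
G(6) = mex({1}) = 0
G(7) = mex({0, 1, 2}) = 3
G(8) = mex({0, 1, 2}) = 3
G(9) = mex({0, 2}) = 1
G(10) = mex({0, 2, 3}) = 1
G(11) = mex({0, 3}) = 1
G(12) = mex({1, 3}) = 0
G(13) = mex({0, 1, 2, 3}) = 4
G(14) = mex({0, 1, 2}) = 3
G(15) = mex({0, 1, 2}) = 3
G(16) = mex({0, 1, 2, 4}) = 3
G(17) = mex({0, 1, 3, 4}) = 2
G(18) = mex({0, 1, 3, 4}) = 2
G(19) = mex({0, 1, 3, 5}) = 2
G(20) = mex({0, 1, 2, 3, 5}) = 4
G(21) = mex({0, 1, 2, 3, 5}) = 4
G(22) = mex({1, 2, 6}) = 0
G(23) = mex({0, 1, 2, 3, 4, 6}) = 5
G(24) = mex({0, 1, 2, 3, 4}) = 5
G(25) = mex({0, 1, 3, 4, 7}) = 2
G(26) = mex({0, 1, 3, 4, 5, 7}) = 2
G(27) = mex({0, 1, 3, 5}) = 2
G(28) = mex({0, 1, 2, 5}) = 3
G(29) = mex({0, 1, 2, 4, 5, 6}) = 3
G(30) = mex({1, 2, 4, 6}) = 0
G(31) = mex({0, 1, 2, 3, 4, 6}) = 5
G(32) = mex({1, 2, 3, 4, 7}) = 0
G(33) = mex({0, 3, 7}) = 1
G(34) = mex({0, 2, 3, 5, 7}) = 1
G(35) = mex({0, 2, 3, 5, 6}) = 1
G(36) = mex({0, 1, 2, 5, 6}) = 3
G(37) = mex({0, 1, 2, 4, 5, 6}) = 3
G(38) = mex({0, 1, 2, 4}) = 3
G(39) = mex({0, 1, 2, 3, 4, 7}) = 5
G(40) = mex({0, 1, 2, 3, 4, 5, 7}) = 6
G(41) = mex({0, 1, 2, 3, 5, 7}) = 4
G(42) = mex({0, 1, 2, 3, 5, 6, 7}) = 4
G(43) = mex({0, 2, 3, 5, 6}) = 1
G(44) = mex({1, 2, 3, 4, 5, 6}) = 0
G(45) = mex({0, 1, 2, 3, 4, 6, 7}) = 5
Therefore G(45) = 5.

5


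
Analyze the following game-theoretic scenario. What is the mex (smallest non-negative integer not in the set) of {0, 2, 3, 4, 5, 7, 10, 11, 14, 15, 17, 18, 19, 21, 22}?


Set = {0, 2, 3, 4, 5, 7, 10, 11, 14, 15, 17, 18, 19, 21, 22}
0 is in the set.
1 is NOT in the set. This is the mex.
mex = 1

1


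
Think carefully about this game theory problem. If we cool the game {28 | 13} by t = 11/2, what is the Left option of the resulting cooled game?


Original game: {28 | 13} (a switch {a | b} with a > b).
Cooling by t (for t below the temperature (a - b)/2 = 15/2) taxes each move by t: {a | b} cooled by t is {a - t | b + t}.
Cooling amount: t = 11/2
Cooled Left option: 28 - 11/2 = 45/2
Cooled Right option: 13 + 11/2 = 37/2
Cooled game: {45/2 | 37/2}
Left option = 45/2

45/2


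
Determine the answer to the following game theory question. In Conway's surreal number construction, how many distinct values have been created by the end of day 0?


Day 0: {|} = 0 is born. Count = 1.
Day n: the number of surreal numbers born by day n is 2^(n+1) - 1.
By day 0: 2^1 - 1 = 1
By day 0: 1 surreal numbers.

1


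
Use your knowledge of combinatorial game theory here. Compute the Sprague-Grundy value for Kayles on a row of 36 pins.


Kayles: a move removes 1 or 2 adjacent pins from a contiguous row.
Removing pins from a row of k leaves two independent rows (a, b) with a + b = k - 1 (one pin) or a + b = k - 2 (two pins); an end removal gives a = 0.
By Sprague-Grundy, G(k) = mex{ G(a) XOR G(b) } over all these splits. G(0) = 0.
G(1): splits (0,0):0^0=0 -> mex({0}) = 1
G(2): splits (0,1):0^1=1 (0,0):0^0=0 -> mex({0, 1}) = 2
G(3): splits (0,2):0^2=2 (1,1):1^1=0 (0,1):0^1=1 -> mex({0, 1, 2}) = 3
G(4): splits (0,3):0^3=3 (1,2):1^2=3 (0,2):0^2=2 (1,1):1^1=0 -> mex({0, 2, 3}) = 1
G(5): splits (0,4):0^1=1 (1,3):1^3=2 (2,2):2^2=0 (0,3):0^3=3 (1,2):1^2=3 -> mex({0, 1, 2, 3}) = 4
G(6) = mex({0, 1, 2, 4}) = 3
G(7) = mex({0, 1, 3, 4, 5}) = 2
G(8) = mex({0, 2, 3, 5, 6}) = 1
G(9) = mex({0, 1, 2, 3, 6, 7}) = 4
G(10) = mex({0, 1, 3, 4, 5, 7}) = 2
G(11) = mex({0, 1, 2, 3, 4, 5}) = 6
G(12) = mex({0, 1, 2, 3, 5, 6, 7}) = 4
G(13) = mex({0, 2, 3, 4, 6, 7}) = 1
G(14) = mex({0, 1, 4, 5, 6, 7}) = 2
G(15) = mex({0, 1, 2, 3, 4, 5, 6}) = 7
G(16) = mex({0, 2, 3, 5, 6, 7}) = 1
G(17) = mex({0, 1, 2, 3, 5, 6, 7}) = 4
G(18) = mex({0, 1, 2, 4, 5, 6}) = 3
G(19) = mex({0, 1, 3, 4, 5, 7}) = 2
G(20) = mex({0, 2, 3, 4, 5, 6, 7}) = 1
G(21) = mex({0, 1, 2, 3, 5, 6, 7}) = 4
G(22) = mex({0, 1, 2, 3, 4, 5, 7}) = 6
G(23) = mex({0, 1, 2, 3, 4, 5, 6}) = 7
G(24) = mex({0, 1, 2, 3, 5, 6, 7}) = 4
G(25) = mex({0, 2, 3, 4, 6, 7}) = 1
G(26) = mex({0, 1, 3, 4, 5, 6, 7}) = 2
G(27) = mex({0, 1, 2, 3, 4, 5, 6, 7}) = 8
G(28) = mex({0, 1, 2, 3, 4, 6, 7, 8}) = 5
G(29) = mex({0, 1, 2, 3, 5, 6, 7, 8, 9}) = 4
G(30) = mex({0, 1, 2, 3, 4, 5, 6, 9, 10}) = 7
G(31) = mex({0, 1, 3, 4, 5, 7, 10, 11}) = 2
G(32) = mex({0, 2, 3, 4, 5, 6, 7, 9, 11}) = 1
G(33) = mex({0, 1, 2, 3, 4, 5, 6, 7, 9, 12}) = 8
G(34) = mex({0, 1, 2, 3, 4, 5, 7, 8, 11, 12}) = 6
G(35) = mex({0, 1, 2, 3, 4, 5, 6, 8, 9, 10, 11}) = 7
G(36) = mex({0, 1, 2, 3, 5, 6, 7, 9, 10}) = 4
Therefore G(36) = 4.

4


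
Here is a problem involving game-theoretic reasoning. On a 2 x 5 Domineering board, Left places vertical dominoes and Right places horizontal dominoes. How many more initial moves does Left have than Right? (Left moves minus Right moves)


Board is 2 x 5 (rows x cols).
Left (vertical) placements: (rows-1) * cols = 1 * 5 = 5
Right (horizontal) placements: rows * (cols-1) = 2 * 4 = 8
Advantage = Left - Right = 5 - 8 = -3

-3


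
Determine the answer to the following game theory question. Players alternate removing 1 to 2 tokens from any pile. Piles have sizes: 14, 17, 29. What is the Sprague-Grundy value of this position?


Subtraction set: {1, 2}
For this subtraction set, G(n) = n mod 3 (period = max + 1 = 3).
Pile 1 (size 14): G(14) = 14 mod 3 = 2
Pile 2 (size 17): G(17) = 17 mod 3 = 2
Pile 3 (size 29): G(29) = 29 mod 3 = 2
Total Grundy value = XOR of all: 2 XOR 2 XOR 2 = 2

2


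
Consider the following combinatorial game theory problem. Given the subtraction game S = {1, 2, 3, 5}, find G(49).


The subtraction set is S = {1, 2, 3, 5}.
G(k) = mex{ G(k - s) : s in S, s <= k }. We compute iteratively: G(0) = 0.
G(1) = mex({0}) = 1
G(2) = mex({0, 1}) = 2
G(3) = mex({0, 1, 2}) = 3
G(4) = mex({1, 2, 3}) = 0
G(5) = mex({0, 2, 3}) = 1
G(6) = mex({0, 1, 3}) = 2
G(7) = mex({0, 1, 2}) = 3
G(8) = mex({1, 2, 3}) = 0
Observe that G(4)..G(8) = 0, 1, 2, 3, 0 repeats G(0)..G(4) = 0, 1, 2, 3, 0.
For k >= max(S) = 5, G(k) is determined by the previous 5 values G(k-5)..G(k-1); a window of 5 consecutive values has recurred shifted by 4, so by induction G(k + 4) = G(k) for all k >= 0: the sequence is periodic from the start with period 4.
One period: G(0..3) = 0, 1, 2, 3.
49 mod 4 = 1, so G(49) = G(1) = 1.

1


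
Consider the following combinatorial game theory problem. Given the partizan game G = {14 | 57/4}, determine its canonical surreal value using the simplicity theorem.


Left options: {14}, max = 14
Right options: {57/4}, min = 57/4
All options are numbers and max(Left) < min(Right), so by the simplicity theorem the value is the simplest (earliest-born) number strictly between 14 and 57/4.
No integer lies strictly between 14 and 57/4, so the value is the dyadic rational m/2^k in the interval with the smallest k (then m odd); search k = 1, 2, ...:
Denominator 2: no odd multiple of 1/2 lies strictly between 14 and 57/4.
Denominator 4: no odd multiple of 1/4 lies strictly between 14 and 57/4.
Denominator 8: 113/8 lies strictly between 14 and 57/4 -- found.
The simplest number in the interval is 113/8.
Game value = 113/8

113/8


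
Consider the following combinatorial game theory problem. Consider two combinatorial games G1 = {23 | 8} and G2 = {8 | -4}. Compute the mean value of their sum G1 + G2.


G1 = {23 | 8}, G2 = {8 | -4}
Each is a switch {a | b} with numbers a > b; its mean value is (a + b)/2, and mean value is additive over game sums: m(G1 + G2) = m(G1) + m(G2).
Mean of G1 = (23 + (8))/2 = 31/2 = 31/2
Mean of G2 = (8 + (-4))/2 = 4/2 = 2
Mean of G1 + G2 = 31/2 + 2 = 35/2

35/2


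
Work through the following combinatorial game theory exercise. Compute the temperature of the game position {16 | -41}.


The game is {16 | -41}, a switch {a | b} with numbers a > b.
Cooling {a | b} by t gives {a - t | b + t}, which stops being hot when a - t = b + t, i.e. at t = (a - b)/2. So the temperature of a switch is (a - b)/2.
Temperature = (Left option - Right option) / 2
= (16 - (-41)) / 2
= 57 / 2
= 57/2

57/2


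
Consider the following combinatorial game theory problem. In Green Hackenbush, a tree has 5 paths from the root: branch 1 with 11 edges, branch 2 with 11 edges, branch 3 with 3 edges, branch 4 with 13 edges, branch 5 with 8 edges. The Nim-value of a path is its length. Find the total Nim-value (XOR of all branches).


The tree has 5 branches from the ground vertex.
In Green Hackenbush, the Nim-value of a simple path of length k is k.
Branch 1: length 11, Nim-value = 11
Branch 2: length 11, Nim-value = 11
Branch 3: length 3, Nim-value = 3
Branch 4: length 13, Nim-value = 13
Branch 5: length 8, Nim-value = 8
Total Nim-value = XOR of all branch values:
0 XOR 11 = 11
11 XOR 11 = 0
0 XOR 3 = 3
3 XOR 13 = 14
14 XOR 8 = 6
Nim-value of the tree = 6

6


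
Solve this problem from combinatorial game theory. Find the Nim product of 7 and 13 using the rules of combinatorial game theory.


Nim multiplication is bilinear over XOR: (u XOR v) * w = (u*w) XOR (v*w).
So we split each operand into its bit components and XOR the pairwise Nim products.
7 = 1 + 2 + 4 (as XOR of powers of 2).
13 = 1 + 4 + 8 (as XOR of powers of 2).
Using the standard Nim-product table on single bits:
  2*2 = 3,   2*4 = 8,   2*8 = 12,
  4*4 = 6,   4*8 = 11,  8*8 = 13,
and  1*x = x (identity), k*l = l*k (commutative).
Pairwise Nim products:
  1 * 1 = 1
  1 * 4 = 4
  1 * 8 = 8
  2 * 1 = 2
  2 * 4 = 8
  2 * 8 = 12
  4 * 1 = 4
  4 * 4 = 6
  4 * 8 = 11
XOR them: 1 XOR 4 XOR 8 XOR 2 XOR 8 XOR 12 XOR 4 XOR 6 XOR 11 = 2.
Result: 7 * 13 = 2 (in Nim).

2


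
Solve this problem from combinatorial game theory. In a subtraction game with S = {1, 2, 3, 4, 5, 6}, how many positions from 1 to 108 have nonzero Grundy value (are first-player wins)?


Subtraction set S = {1, 2, 3, 4, 5, 6}, so G(n) = n mod 7.
G(n) = 0 when n is a multiple of 7.
Multiples of 7 in [1, 108]: 15
N-positions (nonzero Grundy) = 108 - 15 = 93

93


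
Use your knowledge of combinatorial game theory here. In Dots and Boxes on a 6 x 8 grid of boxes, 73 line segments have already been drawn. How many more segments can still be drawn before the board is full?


Grid: 6 x 8 boxes, i.e. 7 rows and 9 columns of dots.
Horizontal edges: (rows + 1) * cols = 7 * 8 = 56
Vertical edges: rows * (cols + 1) = 6 * 9 = 54
Total edges: 56 + 54 = 110
Edges drawn: 73
Remaining: 110 - 73 = 37

37


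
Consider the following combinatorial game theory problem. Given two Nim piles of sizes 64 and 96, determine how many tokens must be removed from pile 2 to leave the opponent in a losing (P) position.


Piles: 64 and 96
Current XOR: 64 XOR 96 = 32 (non-zero, so this is an N-position).
To make the XOR zero, we need to find a move that balances the piles.
For pile 2 (size 96): target = 96 XOR 32 = 64
We reduce pile 2 from 96 to 64.
Tokens removed: 96 - 64 = 32
Verification: 64 XOR 64 = 0

32


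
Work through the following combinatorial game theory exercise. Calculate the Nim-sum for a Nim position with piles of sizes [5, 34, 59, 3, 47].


We need the XOR (exclusive or) of all pile sizes.
After XOR-ing pile 1 (size 5): 0 XOR 5 = 5
After XOR-ing pile 2 (size 34): 5 XOR 34 = 39
After XOR-ing pile 3 (size 59): 39 XOR 59 = 28
After XOR-ing pile 4 (size 3): 28 XOR 3 = 31
After XOR-ing pile 5 (size 47): 31 XOR 47 = 48
The Nim-value of this position is 48.

48


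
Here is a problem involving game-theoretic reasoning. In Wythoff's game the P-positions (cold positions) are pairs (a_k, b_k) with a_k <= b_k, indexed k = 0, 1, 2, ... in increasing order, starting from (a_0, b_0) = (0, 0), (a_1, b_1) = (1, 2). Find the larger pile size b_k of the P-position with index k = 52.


By Wythoff's theorem, a_k = floor(k * phi) and b_k = floor(k * phi^2) = a_k + k, where phi = (1 + sqrt(5))/2 is the golden ratio.
phi = (1 + sqrt(5))/2 = 1.618034
phi^2 = phi + 1 = 2.618034
k = 52
k * phi^2 = 52 * 2.618034 = 136.137767
b_52 = floor(k * phi^2) = 136 (check: a_52 + k = 84 + 52 = 136)

136


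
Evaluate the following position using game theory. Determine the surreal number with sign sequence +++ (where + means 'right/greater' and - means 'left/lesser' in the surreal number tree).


Sign expansion: +++
Rule: track bounds (lo, hi), initially (-inf, +inf). On '+', the current value becomes lo and we move to the simplest number in (value, hi): value + 1 if hi = +inf, otherwise the midpoint (value + hi)/2. On '-', the current value becomes hi and we move to value - 1 if lo = -inf, otherwise the midpoint (lo + value)/2.
Start at 0.
Step 1: sign = +, move right. Bounds: (0, +inf). Value = 1
Step 2: sign = +, move right. Bounds: (1, +inf). Value = 2
Step 3: sign = +, move right. Bounds: (2, +inf). Value = 3
The surreal number with sign expansion +++ is 3.

3


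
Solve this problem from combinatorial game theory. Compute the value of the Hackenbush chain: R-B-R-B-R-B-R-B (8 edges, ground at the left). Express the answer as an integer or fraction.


Edges (from ground): R-B-R-B-R-B-R-B
By Berlekamp's sign-expansion rule, a Blue-Red Hackenbush stalk has the value of the surreal number whose sign sequence is the edge sequence with B -> + and R -> -.
Sign sequence: -+-+-+-+
Trace the sign expansion in the surreal number tree, starting from 0:
Edge 1: R (sign -) -> bounds (-inf, 0), value = -1
Edge 2: B (sign +) -> bounds (-1, 0), value = -1/2
Edge 3: R (sign -) -> bounds (-1, -1/2), value = -3/4
Edge 4: B (sign +) -> bounds (-3/4, -1/2), value = -5/8
Edge 5: R (sign -) -> bounds (-3/4, -5/8), value = -11/16
Edge 6: B (sign +) -> bounds (-11/16, -5/8), value = -21/32
Edge 7: R (sign -) -> bounds (-11/16, -21/32), value = -43/64
Edge 8: B (sign +) -> bounds (-43/64, -21/32), value = -85/128
Game value = -85/128

-85/128


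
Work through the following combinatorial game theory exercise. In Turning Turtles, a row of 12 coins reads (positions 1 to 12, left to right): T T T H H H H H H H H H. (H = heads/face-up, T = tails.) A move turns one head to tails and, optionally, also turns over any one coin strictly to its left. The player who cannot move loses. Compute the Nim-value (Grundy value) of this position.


Coins: T T T H H H H H H H H H
Key fact: a single head at position k behaves exactly like a Nim heap of size k (turning it to T and optionally flipping a coin at j < k corresponds to moving the heap from k to j, or to 0), and heads combine as a disjunctive sum (two heads at the same place would cancel, matching j XOR j = 0). So the Nim-value is the XOR of the 1-indexed positions of the heads.
Face-up positions (1-indexed): [4, 5, 6, 7, 8, 9, 10, 11, 12]
XOR 0 with 4: 0 XOR 4 = 4
XOR 4 with 5: 4 XOR 5 = 1
XOR 1 with 6: 1 XOR 6 = 7
XOR 7 with 7: 7 XOR 7 = 0
XOR 0 with 8: 0 XOR 8 = 8
XOR 8 with 9: 8 XOR 9 = 1
XOR 1 with 10: 1 XOR 10 = 11
XOR 11 with 11: 11 XOR 11 = 0
XOR 0 with 12: 0 XOR 12 = 12
Nim-value = 12

12


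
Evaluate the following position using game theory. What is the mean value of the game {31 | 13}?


Game = {31 | 13}, a switch {a | b} with numbers a > b.
Its thermograph has left wall a - t and right wall b + t, which meet at t = (a - b)/2, where both equal (a + b)/2. So the mast (mean value) is at (a + b)/2.
Mean = (31 + (13))/2 = 44/2 = 22

22


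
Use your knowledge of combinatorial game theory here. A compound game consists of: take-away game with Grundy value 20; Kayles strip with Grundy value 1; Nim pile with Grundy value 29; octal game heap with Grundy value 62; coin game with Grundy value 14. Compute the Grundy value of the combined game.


By the Sprague-Grundy theorem, the Grundy value of a sum of games is the XOR of individual Grundy values.
take-away game: Grundy value = 20. Running XOR: 0 XOR 20 = 20
Kayles strip: Grundy value = 1. Running XOR: 20 XOR 1 = 21
Nim pile: Grundy value = 29. Running XOR: 21 XOR 29 = 8
octal game heap: Grundy value = 62. Running XOR: 8 XOR 62 = 54
coin game: Grundy value = 14. Running XOR: 54 XOR 14 = 56
The combined Grundy value is 56.

56


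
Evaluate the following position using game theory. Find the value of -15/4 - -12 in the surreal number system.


x = -15/4, y = -12
Converting to common denominator: 4
x = -15/4, y = -48/4
x - y = -15/4 - -12 = 33/4

33/4


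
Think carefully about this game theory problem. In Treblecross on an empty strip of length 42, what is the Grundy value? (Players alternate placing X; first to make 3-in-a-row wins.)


Treblecross: place X on empty cells; 3-in-a-row wins.
Playing within two cells of an existing X lets the opponent win at once, so sensible play treats the cells i-2..i+2 around each X as dead. The player left with no safe cell loses, so this is a normal-play take-away game on strips of safe cells.
Placing X at cell i (0-indexed) of a strip of k safe cells leaves independent strips of sizes max(0, i-2) and max(0, k-i-3). Hence G(k) = mex{ G(max(0,i-2)) XOR G(max(0,k-i-3)) : 0 <= i < k }, with G(0) = 0.
G(1): splits (0,0):0^0=0 -> mex({0}) = 1
G(2): splits (0,0):0^0=0 -> mex({0}) = 1
G(3): splits (0,0):0^0=0 -> mex({0}) = 1
G(4): splits (0,1):0^1=1 (0,0):0^0=0 -> mex({0, 1}) = 2
G(5): splits (0,2):0^1=1 (0,1):0^1=1 (0,0):0^0=0 -> mex({0, 1}) = 2
G(6) = mex({1}) = 0
G(7) = mex({0, 1, 2}) = 3
G(8) = mex({0, 1, 2}) = 3
G(9) = mex({0, 2}) = 1
G(10) = mex({0, 2, 3}) = 1
G(11) = mex({0, 3}) = 1
G(12) = mex({1, 3}) = 0
G(13) = mex({0, 1, 2, 3}) = 4
G(14) = mex({0, 1, 2}) = 3
G(15) = mex({0, 1, 2}) = 3
G(16) = mex({0, 1, 2, 4}) = 3
G(17) = mex({0, 1, 3, 4}) = 2
G(18) = mex({0, 1, 3, 4}) = 2
G(19) = mex({0, 1, 3, 5}) = 2
G(20) = mex({0, 1, 2, 3, 5}) = 4
G(21) = mex({0, 1, 2, 3, 5}) = 4
G(22) = mex({1, 2, 6}) = 0
G(23) = mex({0, 1, 2, 3, 4, 6}) = 5
G(24) = mex({0, 1, 2, 3, 4}) = 5
G(25) = mex({0, 1, 3, 4, 7}) = 2
G(26) = mex({0, 1, 3, 4, 5, 7}) = 2
G(27) = mex({0, 1, 3, 5}) = 2
G(28) = mex({0, 1, 2, 5}) = 3
G(29) = mex({0, 1, 2, 4, 5, 6}) = 3
G(30) = mex({1, 2, 4, 6}) = 0
G(31) = mex({0, 1, 2, 3, 4, 6}) = 5
G(32) = mex({1, 2, 3, 4, 7}) = 0
G(33) = mex({0, 3, 7}) = 1
G(34) = mex({0, 2, 3, 5, 7}) = 1
G(35) = mex({0, 2, 3, 5, 6}) = 1
G(36) = mex({0, 1, 2, 5, 6}) = 3
G(37) = mex({0, 1, 2, 4, 5, 6}) = 3
G(38) = mex({0, 1, 2, 4}) = 3
G(39) = mex({0, 1, 2, 3, 4, 7}) = 5
G(40) = mex({0, 1, 2, 3, 4, 5, 7}) = 6
G(41) = mex({0, 1, 2, 3, 5, 7}) = 4
G(42) = mex({0, 1, 2, 3, 5, 6, 7}) = 4
Therefore G(42) = 4.

4


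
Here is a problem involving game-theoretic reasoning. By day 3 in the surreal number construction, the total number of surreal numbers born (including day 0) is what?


Day 0: {|} = 0 is born. Count = 1.
Day n: the number of surreal numbers born by day n is 2^(n+1) - 1.
By day 0: 2^1 - 1 = 1
By day 1: 2^2 - 1 = 3
By day 2: 2^3 - 1 = 7
By day 3: 2^4 - 1 = 15
By day 3: 15 surreal numbers.

15


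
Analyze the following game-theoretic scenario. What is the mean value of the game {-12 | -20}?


Game = {-12 | -20}, a switch {a | b} with numbers a > b.
Its thermograph has left wall a - t and right wall b + t, which meet at t = (a - b)/2, where both equal (a + b)/2. So the mast (mean value) is at (a + b)/2.
Mean = (-12 + (-20))/2 = -32/2 = -16

-16


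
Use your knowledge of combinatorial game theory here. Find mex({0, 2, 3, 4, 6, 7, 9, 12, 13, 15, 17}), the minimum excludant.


Set = {0, 2, 3, 4, 6, 7, 9, 12, 13, 15, 17}
0 is in the set.
1 is NOT in the set. This is the mex.
mex = 1

1


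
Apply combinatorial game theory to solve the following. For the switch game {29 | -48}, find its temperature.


The game is {29 | -48}, a switch {a | b} with numbers a > b.
Cooling {a | b} by t gives {a - t | b + t}, which stops being hot when a - t = b + t, i.e. at t = (a - b)/2. So the temperature of a switch is (a - b)/2.
Temperature = (Left option - Right option) / 2
= (29 - (-48)) / 2
= 77 / 2
= 77/2

77/2


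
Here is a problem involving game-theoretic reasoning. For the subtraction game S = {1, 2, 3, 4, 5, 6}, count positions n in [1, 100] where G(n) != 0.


Subtraction set S = {1, 2, 3, 4, 5, 6}, so G(n) = n mod 7.
G(n) = 0 when n is a multiple of 7.
Multiples of 7 in [1, 100]: 14
N-positions (nonzero Grundy) = 100 - 14 = 86

86


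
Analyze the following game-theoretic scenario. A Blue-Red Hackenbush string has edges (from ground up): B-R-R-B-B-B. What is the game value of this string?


Edges (from ground): B-R-R-B-B-B
By Berlekamp's sign-expansion rule, a Blue-Red Hackenbush stalk has the value of the surreal number whose sign sequence is the edge sequence with B -> + and R -> -.
Sign sequence: +--+++
Trace the sign expansion in the surreal number tree, starting from 0:
Edge 1: B (sign +) -> bounds (0, +inf), value = 1
Edge 2: R (sign -) -> bounds (0, 1), value = 1/2
Edge 3: R (sign -) -> bounds (0, 1/2), value = 1/4
Edge 4: B (sign +) -> bounds (1/4, 1/2), value = 3/8
Edge 5: B (sign +) -> bounds (3/8, 1/2), value = 7/16
Edge 6: B (sign +) -> bounds (7/16, 1/2), value = 15/32
Game value = 15/32

15/32


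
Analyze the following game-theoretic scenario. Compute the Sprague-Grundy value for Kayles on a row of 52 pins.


Kayles: a move removes 1 or 2 adjacent pins from a contiguous row.
Removing pins from a row of k leaves two independent rows (a, b) with a + b = k - 1 (one pin) or a + b = k - 2 (two pins); an end removal gives a = 0.
By Sprague-Grundy, G(k) = mex{ G(a) XOR G(b) } over all these splits. G(0) = 0.
G(1): splits (0,0):0^0=0 -> mex({0}) = 1
G(2): splits (0,1):0^1=1 (0,0):0^0=0 -> mex({0, 1}) = 2
G(3): splits (0,2):0^2=2 (1,1):1^1=0 (0,1):0^1=1 -> mex({0, 1, 2}) = 3
G(4): splits (0,3):0^3=3 (1,2):1^2=3 (0,2):0^2=2 (1,1):1^1=0 -> mex({0, 2, 3}) = 1
G(5): splits (0,4):0^1=1 (1,3):1^3=2 (2,2):2^2=0 (0,3):0^3=3 (1,2):1^2=3 -> mex({0, 1, 2, 3}) = 4
G(6) = mex({0, 1, 2, 4}) = 3
G(7) = mex({0, 1, 3, 4, 5}) = 2
G(8) = mex({0, 2, 3, 5, 6}) = 1
G(9) = mex({0, 1, 2, 3, 6, 7}) = 4
G(10) = mex({0, 1, 3, 4, 5, 7}) = 2
G(11) = mex({0, 1, 2, 3, 4, 5}) = 6
G(12) = mex({0, 1, 2, 3, 5, 6, 7}) = 4
G(13) = mex({0, 2, 3, 4, 6, 7}) = 1
G(14) = mex({0, 1, 4, 5, 6, 7}) = 2
G(15) = mex({0, 1, 2, 3, 4, 5, 6}) = 7
G(16) = mex({0, 2, 3, 5, 6, 7}) = 1
G(17) = mex({0, 1, 2, 3, 5, 6, 7}) = 4
G(18) = mex({0, 1, 2, 4, 5, 6}) = 3
G(19) = mex({0, 1, 3, 4, 5, 7}) = 2
G(20) = mex({0, 2, 3, 4, 5, 6, 7}) = 1
G(21) = mex({0, 1, 2, 3, 5, 6, 7}) = 4
G(22) = mex({0, 1, 2, 3, 4, 5, 7}) = 6
G(23) = mex({0, 1, 2, 3, 4, 5, 6}) = 7
G(24) = mex({0, 1, 2, 3, 5, 6, 7}) = 4
G(25) = mex({0, 2, 3, 4, 6, 7}) = 1
G(26) = mex({0, 1, 3, 4, 5, 6, 7}) = 2
G(27) = mex({0, 1, 2, 3, 4, 5, 6, 7}) = 8
G(28) = mex({0, 1, 2, 3, 4, 6, 7, 8}) = 5
G(29) = mex({0, 1, 2, 3, 5, 6, 7, 8, 9}) = 4
G(30) = mex({0, 1, 2, 3, 4, 5, 6, 9, 10}) = 7
G(31) = mex({0, 1, 3, 4, 5, 7, 10, 11}) = 2
G(32) = mex({0, 2, 3, 4, 5, 6, 7, 9, 11}) = 1
G(33) = mex({0, 1, 2, 3, 4, 5, 6, 7, 9, 12}) = 8
G(34) = mex({0, 1, 2, 3, 4, 5, 7, 8, 11, 12}) = 6
G(35) = mex({0, 1, 2, 3, 4, 5, 6, 8, 9, 10, 11}) = 7
G(36) = mex({0, 1, 2, 3, 5, 6, 7, 9, 10}) = 4
G(37) = mex({0, 2, 3, 4, 6, 7, 9, 10, 11, 12}) = 1
G(38) = mex({0, 1, 3, 4, 5, 6, 7, 9, 10, 11, 12}) = 2
G(39) = mex({0, 1, 2, 4, 5, 6, 7, 9, 10, 12, 14}) = 3
G(40) = mex({0, 2, 3, 4, 6, 7, 11, 12, 14}) = 1
G(41) = mex({0, 1, 2, 3, 5, 6, 7, 9, 10, 11, 12}) = 4
G(42) = mex({0, 1, 2, 3, 4, 5, 6, 9, 10}) = 7
G(43) = mex({0, 1, 3, 4, 5, 7, 9, 10, 12, 15}) = 2
G(44) = mex({0, 2, 3, 4, 5, 6, 7, 9, 10, 12, 15}) = 1
G(45) = mex({0, 1, 2, 3, 4, 5, 6, 7, 9, 10, 12, 14}) = 8
G(46) = mex({0, 1, 3, 4, 5, 7, 8, 11, 12, 14}) = 2
G(47) = mex({0, 1, 2, 3, 4, 5, 6, 8, 9, 10, 11, 12}) = 7
G(48) = mex({0, 1, 2, 3, 5, 6, 7, 9, 10}) = 4
G(49) = mex({0, 2, 3, 4, 6, 7, 9, 10, 11, 12, 15}) = 1
G(50) = mex({0, 1, 4, 5, 6, 7, 9, 11, 12, 14, 15}) = 2
G(51) = mex({0, 1, 2, 3, 4, 5, 6, 7, 9, 12, 14, 15}) = 8
G(52) = mex({0, 2, 3, 4, 5, 6, 7, 8, 11, 12, 15}) = 1
Therefore G(52) = 1.

1
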